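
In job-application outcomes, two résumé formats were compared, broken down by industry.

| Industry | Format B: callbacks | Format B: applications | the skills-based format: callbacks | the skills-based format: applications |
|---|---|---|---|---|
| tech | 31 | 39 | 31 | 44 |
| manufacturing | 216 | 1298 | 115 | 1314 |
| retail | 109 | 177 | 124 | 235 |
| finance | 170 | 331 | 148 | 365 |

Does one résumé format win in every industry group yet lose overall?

No

Tech: Format B 31/39 = 79.5%, the skills-based format 31/44 = 70.5% → Format B
Manufacturing: Format B 216/1298 = 16.6%, the skills-based format 115/1314 = 8.8% → Format B
Retail: Format B 109/177 = 61.6%, the skills-based format 124/235 = 52.8% → Format B
Finance: Format B 170/331 = 51.4%, the skills-based format 148/365 = 40.5% → Format B
Overall: Format B 526/1845 = 28.5%, the skills-based format 418/1958 = 21.3% → Format B
Format B wins overall and in every industry group — no reversal.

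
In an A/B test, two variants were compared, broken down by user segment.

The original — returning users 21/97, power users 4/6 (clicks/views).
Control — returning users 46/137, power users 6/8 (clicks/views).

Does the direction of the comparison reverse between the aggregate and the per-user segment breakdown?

Returning users: the original 21/97 = 21.6%, Control 46/137 = 33.6% → Control
Power users: the original 4/6 = 66.7%, Control 6/8 = 75.0% → Control
Overall: the original 25/103 = 24.3%, Control 52/145 = 35.9% → Control
Control wins overall and in every user group — no reversal.

No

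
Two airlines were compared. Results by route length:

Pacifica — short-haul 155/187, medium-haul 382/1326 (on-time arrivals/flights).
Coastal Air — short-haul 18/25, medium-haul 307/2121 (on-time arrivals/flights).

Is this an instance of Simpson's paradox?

Short-haul: Pacifica 155/187 = 82.9%, Coastal Air 18/25 = 72.0% → Pacifica
Medium-haul: Pacifica 382/1326 = 28.8%, Coastal Air 307/2121 = 14.5% → Pacifica
Overall: Pacifica 537/1513 = 35.5%, Coastal Air 325/2146 = 15.1% → Pacifica
Pacifica wins overall and in every route group — no reversal.

No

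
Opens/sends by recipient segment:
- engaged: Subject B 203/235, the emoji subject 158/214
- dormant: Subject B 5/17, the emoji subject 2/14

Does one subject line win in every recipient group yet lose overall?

No

Engaged: Subject B 203/235 = 86.4%, the emoji subject 158/214 = 73.8% → Subject B
Dormant: Subject B 5/17 = 29.4%, the emoji subject 2/14 = 14.3% → Subject B
Overall: Subject B 208/252 = 82.5%, the emoji subject 160/228 = 70.2% → Subject B
Subject B wins overall and in every recipient group — no reversal.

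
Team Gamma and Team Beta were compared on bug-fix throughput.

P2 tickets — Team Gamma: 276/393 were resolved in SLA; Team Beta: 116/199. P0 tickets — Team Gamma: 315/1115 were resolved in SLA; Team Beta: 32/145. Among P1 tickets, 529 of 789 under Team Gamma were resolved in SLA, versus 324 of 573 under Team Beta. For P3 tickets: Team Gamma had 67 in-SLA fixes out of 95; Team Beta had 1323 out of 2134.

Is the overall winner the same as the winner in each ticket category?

P2: Team Gamma 276/393 = 70.2%, Team Beta 116/199 = 58.3% → Team Gamma
P0: Team Gamma 315/1115 = 28.3%, Team Beta 32/145 = 22.1% → Team Gamma
P1: Team Gamma 529/789 = 67.0%, Team Beta 324/573 = 56.5% → Team Gamma
P3: Team Gamma 67/95 = 70.5%, Team Beta 1323/2134 = 62.0% → Team Gamma
Overall: Team Gamma 1187/2392 = 49.6%, Team Beta 1795/3051 = 58.8% → Team Beta
Team Gamma wins each ticket group but Team Beta wins overall — the comparison reverses. Team Gamma's tickets skew toward P0, which has a lower base rate.

No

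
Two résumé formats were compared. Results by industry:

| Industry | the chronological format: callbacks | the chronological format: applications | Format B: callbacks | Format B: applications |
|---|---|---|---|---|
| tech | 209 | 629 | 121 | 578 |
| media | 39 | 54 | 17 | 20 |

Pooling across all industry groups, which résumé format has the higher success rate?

Tech: the chronological format 209/629 = 33.2%, Format B 121/578 = 20.9% → the chronological format
Media: the chronological format 39/54 = 72.2%, Format B 17/20 = 85.0% → Format B
Overall: the chronological format 248/683 = 36.3%, Format B 138/598 = 23.1% → the chronological format
(Neither sweeps every industry group, but the chronological format has the higher pooled rate.)

the chronological format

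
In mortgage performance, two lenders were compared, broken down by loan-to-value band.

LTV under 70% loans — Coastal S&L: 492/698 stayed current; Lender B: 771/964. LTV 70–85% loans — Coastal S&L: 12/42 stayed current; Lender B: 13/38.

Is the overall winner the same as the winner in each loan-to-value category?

Yes

LTV under 70%: Coastal S&L 492/698 = 70.5%, Lender B 771/964 = 80.0% → Lender B
LTV 70–85%: Coastal S&L 12/42 = 28.6%, Lender B 13/38 = 34.2% → Lender B
Overall: Coastal S&L 504/740 = 68.1%, Lender B 784/1002 = 78.2% → Lender B
Lender B wins overall and in every loan-to-value group — no reversal.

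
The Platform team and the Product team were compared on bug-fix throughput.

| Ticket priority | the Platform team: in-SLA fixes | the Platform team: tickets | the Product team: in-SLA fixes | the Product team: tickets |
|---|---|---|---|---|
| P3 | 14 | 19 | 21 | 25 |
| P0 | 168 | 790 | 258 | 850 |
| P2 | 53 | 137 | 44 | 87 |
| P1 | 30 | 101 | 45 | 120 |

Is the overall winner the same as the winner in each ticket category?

Yes

P3: the Platform team 14/19 = 73.7%, the Product team 21/25 = 84.0% → the Product team
P0: the Platform team 168/790 = 21.3%, the Product team 258/850 = 30.4% → the Product team
P2: the Platform team 53/137 = 38.7%, the Product team 44/87 = 50.6% → the Product team
P1: the Platform team 30/101 = 29.7%, the Product team 45/120 = 37.5% → the Product team
Overall: the Platform team 265/1047 = 25.3%, the Product team 368/1082 = 34.0% → the Product team
The Product team wins overall and in every ticket group — no reversal.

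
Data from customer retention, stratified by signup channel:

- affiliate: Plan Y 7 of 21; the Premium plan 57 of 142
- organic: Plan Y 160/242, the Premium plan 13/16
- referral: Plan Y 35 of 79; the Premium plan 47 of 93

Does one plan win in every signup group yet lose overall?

Affiliate: Plan Y 7/21 = 33.3%, the Premium plan 57/142 = 40.1% → the Premium plan
Organic: Plan Y 160/242 = 66.1%, the Premium plan 13/16 = 81.2% → the Premium plan
Referral: Plan Y 35/79 = 44.3%, the Premium plan 47/93 = 50.5% → the Premium plan
Overall: Plan Y 202/342 = 59.1%, the Premium plan 117/251 = 46.6% → Plan Y
The Premium plan wins each signup group but Plan Y wins overall — the comparison reverses. The Premium plan's customers skew toward affiliate, which has a lower base rate.

Yes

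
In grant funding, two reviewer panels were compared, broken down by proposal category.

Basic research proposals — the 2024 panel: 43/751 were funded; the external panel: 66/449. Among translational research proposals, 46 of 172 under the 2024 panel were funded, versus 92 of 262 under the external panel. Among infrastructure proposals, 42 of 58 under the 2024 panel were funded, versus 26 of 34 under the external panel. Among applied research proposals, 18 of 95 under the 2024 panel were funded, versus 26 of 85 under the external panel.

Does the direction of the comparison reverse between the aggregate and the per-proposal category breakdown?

No

Basic research: the 2024 panel 43/751 = 5.7%, the external panel 66/449 = 14.7% → the external panel
Translational research: the 2024 panel 46/172 = 26.7%, the external panel 92/262 = 35.1% → the external panel
Infrastructure: the 2024 panel 42/58 = 72.4%, the external panel 26/34 = 76.5% → the external panel
Applied research: the 2024 panel 18/95 = 18.9%, the external panel 26/85 = 30.6% → the external panel
Overall: the 2024 panel 149/1076 = 13.8%, the external panel 210/830 = 25.3% → the external panel
The external panel wins overall and in every proposal group — no reversal.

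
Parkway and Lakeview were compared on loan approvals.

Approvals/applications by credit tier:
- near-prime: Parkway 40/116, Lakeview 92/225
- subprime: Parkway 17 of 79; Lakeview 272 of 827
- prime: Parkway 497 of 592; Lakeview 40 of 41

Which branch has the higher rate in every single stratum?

Lakeview

Near-prime: Parkway 40/116 = 34.5%, Lakeview 92/225 = 40.9% → Lakeview
Subprime: Parkway 17/79 = 21.5%, Lakeview 272/827 = 32.9% → Lakeview
Prime: Parkway 497/592 = 84.0%, Lakeview 40/41 = 97.6% → Lakeview
Lakeview has the higher rate in all 3 groups.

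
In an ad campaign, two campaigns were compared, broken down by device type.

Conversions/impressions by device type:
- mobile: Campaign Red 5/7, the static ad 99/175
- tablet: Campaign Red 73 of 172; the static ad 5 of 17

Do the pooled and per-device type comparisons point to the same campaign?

No

Mobile: Campaign Red 5/7 = 71.4%, the static ad 99/175 = 56.6% → Campaign Red
Tablet: Campaign Red 73/172 = 42.4%, the static ad 5/17 = 29.4% → Campaign Red
Overall: Campaign Red 78/179 = 43.6%, the static ad 104/192 = 54.2% → the static ad
Campaign Red wins each device group but the static ad wins overall — the comparison reverses. Campaign Red's impressions skew toward tablet, which has a lower base rate.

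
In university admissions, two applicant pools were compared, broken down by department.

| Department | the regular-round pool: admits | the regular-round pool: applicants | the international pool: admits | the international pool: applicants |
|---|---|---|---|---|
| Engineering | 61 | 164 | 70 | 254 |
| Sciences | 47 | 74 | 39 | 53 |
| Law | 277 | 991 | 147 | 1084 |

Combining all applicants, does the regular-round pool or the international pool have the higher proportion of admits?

Engineering: the regular-round pool 61/164 = 37.2%, the international pool 70/254 = 27.6% → the regular-round pool
Sciences: the regular-round pool 47/74 = 63.5%, the international pool 39/53 = 73.6% → the international pool
Law: the regular-round pool 277/991 = 28.0%, the international pool 147/1084 = 13.6% → the regular-round pool
Overall: the regular-round pool 385/1229 = 31.3%, the international pool 256/1391 = 18.4% → the regular-round pool
(Neither sweeps every department group, but the regular-round pool has the higher pooled rate.)

the regular-round pool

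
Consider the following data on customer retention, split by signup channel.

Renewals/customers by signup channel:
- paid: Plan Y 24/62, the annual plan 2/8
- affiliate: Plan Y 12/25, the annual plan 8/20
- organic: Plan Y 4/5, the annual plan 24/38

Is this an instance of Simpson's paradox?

Paid: Plan Y 24/62 = 38.7%, the annual plan 2/8 = 25.0% → Plan Y
Affiliate: Plan Y 12/25 = 48.0%, the annual plan 8/20 = 40.0% → Plan Y
Organic: Plan Y 4/5 = 80.0%, the annual plan 24/38 = 63.2% → Plan Y
Overall: Plan Y 40/92 = 43.5%, the annual plan 34/66 = 51.5% → the annual plan
Plan Y wins each signup group but the annual plan wins overall — the comparison reverses. Plan Y's customers skew toward paid, which has a lower base rate.

Yes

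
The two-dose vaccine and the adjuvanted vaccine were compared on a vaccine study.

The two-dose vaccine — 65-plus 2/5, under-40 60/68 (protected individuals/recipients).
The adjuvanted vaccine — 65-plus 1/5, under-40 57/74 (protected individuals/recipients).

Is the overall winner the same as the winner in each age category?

Yes

65-plus: the two-dose vaccine 2/5 = 40.0%, the adjuvanted vaccine 1/5 = 20.0% → the two-dose vaccine
Under-40: the two-dose vaccine 60/68 = 88.2%, the adjuvanted vaccine 57/74 = 77.0% → the two-dose vaccine
Overall: the two-dose vaccine 62/73 = 84.9%, the adjuvanted vaccine 58/79 = 73.4% → the two-dose vaccine
The two-dose vaccine wins overall and in every age group — no reversal.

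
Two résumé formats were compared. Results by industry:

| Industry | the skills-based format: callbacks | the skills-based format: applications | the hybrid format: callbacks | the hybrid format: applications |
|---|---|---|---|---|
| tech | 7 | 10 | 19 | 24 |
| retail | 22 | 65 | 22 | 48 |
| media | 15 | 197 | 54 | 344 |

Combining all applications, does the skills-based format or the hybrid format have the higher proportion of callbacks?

Tech: the skills-based format 7/10 = 70.0%, the hybrid format 19/24 = 79.2% → the hybrid format
Retail: the skills-based format 22/65 = 33.8%, the hybrid format 22/48 = 45.8% → the hybrid format
Media: the skills-based format 15/197 = 7.6%, the hybrid format 54/344 = 15.7% → the hybrid format
Overall: the skills-based format 44/272 = 16.2%, the hybrid format 95/416 = 22.8% → the hybrid format

the hybrid format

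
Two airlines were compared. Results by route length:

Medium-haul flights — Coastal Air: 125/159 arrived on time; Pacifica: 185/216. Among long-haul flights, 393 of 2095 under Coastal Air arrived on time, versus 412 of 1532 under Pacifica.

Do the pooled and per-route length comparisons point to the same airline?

Yes

Medium-haul: Coastal Air 125/159 = 78.6%, Pacifica 185/216 = 85.6% → Pacifica
Long-haul: Coastal Air 393/2095 = 18.8%, Pacifica 412/1532 = 26.9% → Pacifica
Overall: Coastal Air 518/2254 = 23.0%, Pacifica 597/1748 = 34.2% → Pacifica
Pacifica wins overall and in every route group — no reversal.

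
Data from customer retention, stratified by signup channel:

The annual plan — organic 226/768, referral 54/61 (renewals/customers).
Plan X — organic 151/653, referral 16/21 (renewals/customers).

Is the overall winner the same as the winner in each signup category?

Yes

Organic: the annual plan 226/768 = 29.4%, Plan X 151/653 = 23.1% → the annual plan
Referral: the annual plan 54/61 = 88.5%, Plan X 16/21 = 76.2% → the annual plan
Overall: the annual plan 280/829 = 33.8%, Plan X 167/674 = 24.8% → the annual plan
The annual plan wins overall and in every signup group — no reversal.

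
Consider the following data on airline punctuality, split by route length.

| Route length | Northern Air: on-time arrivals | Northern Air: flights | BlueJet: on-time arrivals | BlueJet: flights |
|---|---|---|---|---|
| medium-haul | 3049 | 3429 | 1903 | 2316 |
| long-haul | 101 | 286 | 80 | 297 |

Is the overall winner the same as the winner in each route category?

Yes

Medium-haul: Northern Air 3049/3429 = 88.9%, BlueJet 1903/2316 = 82.2% → Northern Air
Long-haul: Northern Air 101/286 = 35.3%, BlueJet 80/297 = 26.9% → Northern Air
Overall: Northern Air 3150/3715 = 84.8%, BlueJet 1983/2613 = 75.9% → Northern Air
Northern Air wins overall and in every route group — no reversal.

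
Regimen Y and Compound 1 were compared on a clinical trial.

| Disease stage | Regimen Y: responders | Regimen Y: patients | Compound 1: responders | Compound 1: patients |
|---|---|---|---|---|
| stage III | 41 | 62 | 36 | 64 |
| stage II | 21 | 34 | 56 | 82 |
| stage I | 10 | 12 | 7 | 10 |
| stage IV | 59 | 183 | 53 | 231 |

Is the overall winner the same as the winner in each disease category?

No

Stage III: Regimen Y 41/62 = 66.1%, Compound 1 36/64 = 56.2% → Regimen Y
Stage II: Regimen Y 21/34 = 61.8%, Compound 1 56/82 = 68.3% → Compound 1
Stage I: Regimen Y 10/12 = 83.3%, Compound 1 7/10 = 70.0% → Regimen Y
Stage IV: Regimen Y 59/183 = 32.2%, Compound 1 53/231 = 22.9% → Regimen Y
Overall: Regimen Y 131/291 = 45.0%, Compound 1 152/387 = 39.3% → Regimen Y
Neither sweeps: Regimen Y wins 3 of 4 groups, Compound 1 wins 1. Regimen Y wins overall but not every group — no Simpson reversal.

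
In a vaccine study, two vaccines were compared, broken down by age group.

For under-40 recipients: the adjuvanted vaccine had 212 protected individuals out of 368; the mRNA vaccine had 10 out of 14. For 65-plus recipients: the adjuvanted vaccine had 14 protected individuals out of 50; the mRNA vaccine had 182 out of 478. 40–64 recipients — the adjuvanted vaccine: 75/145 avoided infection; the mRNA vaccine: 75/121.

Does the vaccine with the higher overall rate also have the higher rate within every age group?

Under-40: the adjuvanted vaccine 212/368 = 57.6%, the mRNA vaccine 10/14 = 71.4% → the mRNA vaccine
65-plus: the adjuvanted vaccine 14/50 = 28.0%, the mRNA vaccine 182/478 = 38.1% → the mRNA vaccine
40–64: the adjuvanted vaccine 75/145 = 51.7%, the mRNA vaccine 75/121 = 62.0% → the mRNA vaccine
Overall: the adjuvanted vaccine 301/563 = 53.5%, the mRNA vaccine 267/613 = 43.6% → the adjuvanted vaccine
The mRNA vaccine wins each age group but the adjuvanted vaccine wins overall — the comparison reverses. The mRNA vaccine's recipients skew toward 65-plus, which has a lower base rate.

No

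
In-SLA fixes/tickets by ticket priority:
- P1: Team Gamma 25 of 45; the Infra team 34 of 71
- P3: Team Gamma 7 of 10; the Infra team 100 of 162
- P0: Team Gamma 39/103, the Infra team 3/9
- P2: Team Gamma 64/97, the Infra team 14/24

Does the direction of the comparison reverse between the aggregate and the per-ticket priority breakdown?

P1: Team Gamma 25/45 = 55.6%, the Infra team 34/71 = 47.9% → Team Gamma
P3: Team Gamma 7/10 = 70.0%, the Infra team 100/162 = 61.7% → Team Gamma
P0: Team Gamma 39/103 = 37.9%, the Infra team 3/9 = 33.3% → Team Gamma
P2: Team Gamma 64/97 = 66.0%, the Infra team 14/24 = 58.3% → Team Gamma
Overall: Team Gamma 135/255 = 52.9%, the Infra team 151/266 = 56.8% → the Infra team
Team Gamma wins each ticket group but the Infra team wins overall — the comparison reverses. Team Gamma's tickets skew toward P0, which has a lower base rate.

Yes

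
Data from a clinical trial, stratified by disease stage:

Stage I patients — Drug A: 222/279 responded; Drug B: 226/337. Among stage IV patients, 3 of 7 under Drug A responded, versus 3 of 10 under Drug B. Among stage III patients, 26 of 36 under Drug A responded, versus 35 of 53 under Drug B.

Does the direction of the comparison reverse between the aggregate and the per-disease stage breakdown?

No

Stage I: Drug A 222/279 = 79.6%, Drug B 226/337 = 67.1% → Drug A
Stage IV: Drug A 3/7 = 42.9%, Drug B 3/10 = 30.0% → Drug A
Stage III: Drug A 26/36 = 72.2%, Drug B 35/53 = 66.0% → Drug A
Overall: Drug A 251/322 = 78.0%, Drug B 264/400 = 66.0% → Drug A
Drug A wins overall and in every disease group — no reversal.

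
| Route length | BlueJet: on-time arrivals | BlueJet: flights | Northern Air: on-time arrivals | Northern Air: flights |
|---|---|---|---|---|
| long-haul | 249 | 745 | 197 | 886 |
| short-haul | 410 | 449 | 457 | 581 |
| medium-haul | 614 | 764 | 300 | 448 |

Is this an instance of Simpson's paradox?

No

Long-haul: BlueJet 249/745 = 33.4%, Northern Air 197/886 = 22.2% → BlueJet
Short-haul: BlueJet 410/449 = 91.3%, Northern Air 457/581 = 78.7% → BlueJet
Medium-haul: BlueJet 614/764 = 80.4%, Northern Air 300/448 = 67.0% → BlueJet
Overall: BlueJet 1273/1958 = 65.0%, Northern Air 954/1915 = 49.8% → BlueJet
BlueJet wins overall and in every route group — no reversal.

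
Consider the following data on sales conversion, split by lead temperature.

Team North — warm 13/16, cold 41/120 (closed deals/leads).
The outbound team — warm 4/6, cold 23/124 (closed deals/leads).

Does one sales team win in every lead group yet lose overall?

Warm: Team North 13/16 = 81.2%, the outbound team 4/6 = 66.7% → Team North
Cold: Team North 41/120 = 34.2%, the outbound team 23/124 = 18.5% → Team North
Overall: Team North 54/136 = 39.7%, the outbound team 27/130 = 20.8% → Team North
Team North wins overall and in every lead group — no reversal.

No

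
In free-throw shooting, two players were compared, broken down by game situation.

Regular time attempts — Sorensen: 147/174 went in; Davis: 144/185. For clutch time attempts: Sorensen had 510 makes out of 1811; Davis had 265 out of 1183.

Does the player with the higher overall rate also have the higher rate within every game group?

Yes

Regular time: Sorensen 147/174 = 84.5%, Davis 144/185 = 77.8% → Sorensen
Clutch time: Sorensen 510/1811 = 28.2%, Davis 265/1183 = 22.4% → Sorensen
Overall: Sorensen 657/1985 = 33.1%, Davis 409/1368 = 29.9% → Sorensen
Sorensen wins overall and in every game group — no reversal.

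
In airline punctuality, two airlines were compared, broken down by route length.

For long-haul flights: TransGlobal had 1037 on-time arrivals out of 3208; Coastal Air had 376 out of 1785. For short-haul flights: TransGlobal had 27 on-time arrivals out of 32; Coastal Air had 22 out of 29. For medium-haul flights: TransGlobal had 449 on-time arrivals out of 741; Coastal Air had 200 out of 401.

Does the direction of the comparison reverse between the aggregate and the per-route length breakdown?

No

Long-haul: TransGlobal 1037/3208 = 32.3%, Coastal Air 376/1785 = 21.1% → TransGlobal
Short-haul: TransGlobal 27/32 = 84.4%, Coastal Air 22/29 = 75.9% → TransGlobal
Medium-haul: TransGlobal 449/741 = 60.6%, Coastal Air 200/401 = 49.9% → TransGlobal
Overall: TransGlobal 1513/3981 = 38.0%, Coastal Air 598/2215 = 27.0% → TransGlobal
TransGlobal wins overall and in every route group — no reversal.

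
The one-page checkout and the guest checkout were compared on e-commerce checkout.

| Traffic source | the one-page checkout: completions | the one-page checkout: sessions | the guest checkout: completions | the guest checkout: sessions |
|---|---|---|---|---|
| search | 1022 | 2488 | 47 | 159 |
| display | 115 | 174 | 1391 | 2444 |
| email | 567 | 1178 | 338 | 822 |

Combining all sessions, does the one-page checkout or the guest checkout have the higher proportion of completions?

Search: the one-page checkout 1022/2488 = 41.1%, the guest checkout 47/159 = 29.6% → the one-page checkout
Display: the one-page checkout 115/174 = 66.1%, the guest checkout 1391/2444 = 56.9% → the one-page checkout
Email: the one-page checkout 567/1178 = 48.1%, the guest checkout 338/822 = 41.1% → the one-page checkout
Overall: the one-page checkout 1704/3840 = 44.4%, the guest checkout 1776/3425 = 51.9% → the guest checkout
(The one-page checkout wins every traffic group but the guest checkout wins overall — the one-page checkout's sessions skew toward the low-rate search group.)

the guest checkout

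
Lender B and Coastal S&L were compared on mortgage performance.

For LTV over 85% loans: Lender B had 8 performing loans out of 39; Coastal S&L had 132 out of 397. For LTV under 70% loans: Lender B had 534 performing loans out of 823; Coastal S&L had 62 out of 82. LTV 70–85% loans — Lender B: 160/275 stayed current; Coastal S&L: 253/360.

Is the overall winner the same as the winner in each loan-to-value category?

No

LTV over 85%: Lender B 8/39 = 20.5%, Coastal S&L 132/397 = 33.2% → Coastal S&L
LTV under 70%: Lender B 534/823 = 64.9%, Coastal S&L 62/82 = 75.6% → Coastal S&L
LTV 70–85%: Lender B 160/275 = 58.2%, Coastal S&L 253/360 = 70.3% → Coastal S&L
Overall: Lender B 702/1137 = 61.7%, Coastal S&L 447/839 = 53.3% → Lender B
Coastal S&L wins each loan-to-value group but Lender B wins overall — the comparison reverses. Coastal S&L's loans skew toward LTV over 85%, which has a lower base rate.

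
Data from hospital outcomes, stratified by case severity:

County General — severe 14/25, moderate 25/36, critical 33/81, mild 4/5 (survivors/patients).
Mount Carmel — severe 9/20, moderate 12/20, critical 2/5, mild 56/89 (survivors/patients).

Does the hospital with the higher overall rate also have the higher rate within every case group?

No

Severe: County General 14/25 = 56.0%, Mount Carmel 9/20 = 45.0% → County General
Moderate: County General 25/36 = 69.4%, Mount Carmel 12/20 = 60.0% → County General
Critical: County General 33/81 = 40.7%, Mount Carmel 2/5 = 40.0% → County General
Mild: County General 4/5 = 80.0%, Mount Carmel 56/89 = 62.9% → County General
Overall: County General 76/147 = 51.7%, Mount Carmel 79/134 = 59.0% → Mount Carmel
County General wins each case group but Mount Carmel wins overall — the comparison reverses. County General's patients skew toward critical, which has a lower base rate.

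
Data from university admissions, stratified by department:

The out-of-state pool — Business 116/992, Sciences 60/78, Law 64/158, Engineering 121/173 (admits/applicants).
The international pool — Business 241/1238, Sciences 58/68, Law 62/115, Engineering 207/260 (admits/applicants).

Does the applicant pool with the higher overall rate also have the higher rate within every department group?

Yes

Business: the out-of-state pool 116/992 = 11.7%, the international pool 241/1238 = 19.5% → the international pool
Sciences: the out-of-state pool 60/78 = 76.9%, the international pool 58/68 = 85.3% → the international pool
Law: the out-of-state pool 64/158 = 40.5%, the international pool 62/115 = 53.9% → the international pool
Engineering: the out-of-state pool 121/173 = 69.9%, the international pool 207/260 = 79.6% → the international pool
Overall: the out-of-state pool 361/1401 = 25.8%, the international pool 568/1681 = 33.8% → the international pool
The international pool wins overall and in every department group — no reversal.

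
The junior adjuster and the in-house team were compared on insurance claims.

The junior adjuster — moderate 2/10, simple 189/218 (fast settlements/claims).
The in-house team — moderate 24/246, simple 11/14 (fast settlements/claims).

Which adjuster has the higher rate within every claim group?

Moderate: the junior adjuster 2/10 = 20.0%, the in-house team 24/246 = 9.8% → the junior adjuster
Simple: the junior adjuster 189/218 = 86.7%, the in-house team 11/14 = 78.6% → the junior adjuster
The junior adjuster has the higher rate in both groups.

the junior adjuster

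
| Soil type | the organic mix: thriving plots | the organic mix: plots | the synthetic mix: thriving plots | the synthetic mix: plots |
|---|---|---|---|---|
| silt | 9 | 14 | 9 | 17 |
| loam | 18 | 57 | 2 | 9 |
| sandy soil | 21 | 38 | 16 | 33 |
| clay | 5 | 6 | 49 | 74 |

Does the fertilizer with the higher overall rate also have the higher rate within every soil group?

No

Silt: the organic mix 9/14 = 64.3%, the synthetic mix 9/17 = 52.9% → the organic mix
Loam: the organic mix 18/57 = 31.6%, the synthetic mix 2/9 = 22.2% → the organic mix
Sandy soil: the organic mix 21/38 = 55.3%, the synthetic mix 16/33 = 48.5% → the organic mix
Clay: the organic mix 5/6 = 83.3%, the synthetic mix 49/74 = 66.2% → the organic mix
Overall: the organic mix 53/115 = 46.1%, the synthetic mix 76/133 = 57.1% → the synthetic mix
The organic mix wins each soil group but the synthetic mix wins overall — the comparison reverses. The organic mix's plots skew toward loam, which has a lower base rate.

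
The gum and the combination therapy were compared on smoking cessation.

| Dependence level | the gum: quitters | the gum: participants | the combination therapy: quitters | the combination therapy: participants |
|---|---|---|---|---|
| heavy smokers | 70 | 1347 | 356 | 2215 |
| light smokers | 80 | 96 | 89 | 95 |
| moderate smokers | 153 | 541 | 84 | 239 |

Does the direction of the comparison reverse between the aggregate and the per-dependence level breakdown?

Heavy smokers: the gum 70/1347 = 5.2%, the combination therapy 356/2215 = 16.1% → the combination therapy
Light smokers: the gum 80/96 = 83.3%, the combination therapy 89/95 = 93.7% → the combination therapy
Moderate smokers: the gum 153/541 = 28.3%, the combination therapy 84/239 = 35.1% → the combination therapy
Overall: the gum 303/1984 = 15.3%, the combination therapy 529/2549 = 20.8% → the combination therapy
The combination therapy wins overall and in every dependence group — no reversal.

No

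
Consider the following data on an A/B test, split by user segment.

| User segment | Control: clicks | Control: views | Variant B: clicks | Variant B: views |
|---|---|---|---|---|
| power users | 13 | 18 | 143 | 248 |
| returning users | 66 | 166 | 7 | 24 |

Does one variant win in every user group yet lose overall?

Power users: Control 13/18 = 72.2%, Variant B 143/248 = 57.7% → Control
Returning users: Control 66/166 = 39.8%, Variant B 7/24 = 29.2% → Control
Overall: Control 79/184 = 42.9%, Variant B 150/272 = 55.1% → Variant B
Control wins each user group but Variant B wins overall — the comparison reverses. Control's views skew toward returning users, which has a lower base rate.

Yes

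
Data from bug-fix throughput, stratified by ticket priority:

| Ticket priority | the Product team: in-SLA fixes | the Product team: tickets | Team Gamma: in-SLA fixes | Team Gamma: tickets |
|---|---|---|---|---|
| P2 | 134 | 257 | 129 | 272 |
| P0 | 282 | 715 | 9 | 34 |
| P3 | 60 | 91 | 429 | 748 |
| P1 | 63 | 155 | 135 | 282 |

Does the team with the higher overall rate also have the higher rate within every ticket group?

No

P2: the Product team 134/257 = 52.1%, Team Gamma 129/272 = 47.4% → the Product team
P0: the Product team 282/715 = 39.4%, Team Gamma 9/34 = 26.5% → the Product team
P3: the Product team 60/91 = 65.9%, Team Gamma 429/748 = 57.4% → the Product team
P1: the Product team 63/155 = 40.6%, Team Gamma 135/282 = 47.9% → Team Gamma
Overall: the Product team 539/1218 = 44.3%, Team Gamma 702/1336 = 52.5% → Team Gamma
Neither sweeps: the Product team wins 3 of 4 groups, Team Gamma wins 1. Team Gamma wins overall but not every group — no Simpson reversal.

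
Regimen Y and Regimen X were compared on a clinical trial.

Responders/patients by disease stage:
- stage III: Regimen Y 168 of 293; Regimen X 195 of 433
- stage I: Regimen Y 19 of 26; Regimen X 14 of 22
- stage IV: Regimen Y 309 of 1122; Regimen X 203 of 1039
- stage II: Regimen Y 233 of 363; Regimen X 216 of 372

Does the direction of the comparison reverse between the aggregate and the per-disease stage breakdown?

No

Stage III: Regimen Y 168/293 = 57.3%, Regimen X 195/433 = 45.0% → Regimen Y
Stage I: Regimen Y 19/26 = 73.1%, Regimen X 14/22 = 63.6% → Regimen Y
Stage IV: Regimen Y 309/1122 = 27.5%, Regimen X 203/1039 = 19.5% → Regimen Y
Stage II: Regimen Y 233/363 = 64.2%, Regimen X 216/372 = 58.1% → Regimen Y
Overall: Regimen Y 729/1804 = 40.4%, Regimen X 628/1866 = 33.7% → Regimen Y
Regimen Y wins overall and in every disease group — no reversal.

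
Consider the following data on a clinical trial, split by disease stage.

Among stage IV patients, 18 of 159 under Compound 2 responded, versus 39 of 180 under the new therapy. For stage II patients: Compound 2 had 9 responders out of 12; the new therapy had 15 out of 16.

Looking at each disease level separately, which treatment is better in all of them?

the new therapy

Stage IV: Compound 2 18/159 = 11.3%, the new therapy 39/180 = 21.7% → the new therapy
Stage II: Compound 2 9/12 = 75.0%, the new therapy 15/16 = 93.8% → the new therapy
The new therapy has the higher rate in both groups.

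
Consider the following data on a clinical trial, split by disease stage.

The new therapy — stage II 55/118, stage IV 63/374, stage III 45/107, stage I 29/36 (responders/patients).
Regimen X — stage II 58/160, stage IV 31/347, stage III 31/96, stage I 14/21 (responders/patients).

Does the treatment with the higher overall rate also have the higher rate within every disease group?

Yes

Stage II: the new therapy 55/118 = 46.6%, Regimen X 58/160 = 36.2% → the new therapy
Stage IV: the new therapy 63/374 = 16.8%, Regimen X 31/347 = 8.9% → the new therapy
Stage III: the new therapy 45/107 = 42.1%, Regimen X 31/96 = 32.3% → the new therapy
Stage I: the new therapy 29/36 = 80.6%, Regimen X 14/21 = 66.7% → the new therapy
Overall: the new therapy 192/635 = 30.2%, Regimen X 134/624 = 21.5% → the new therapy
The new therapy wins overall and in every disease group — no reversal.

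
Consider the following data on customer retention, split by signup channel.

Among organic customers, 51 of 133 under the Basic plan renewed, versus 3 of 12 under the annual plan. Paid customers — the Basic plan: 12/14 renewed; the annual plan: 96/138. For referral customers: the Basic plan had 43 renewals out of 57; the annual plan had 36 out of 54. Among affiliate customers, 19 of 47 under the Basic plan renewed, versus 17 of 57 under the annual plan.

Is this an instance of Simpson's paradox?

Yes

Organic: the Basic plan 51/133 = 38.3%, the annual plan 3/12 = 25.0% → the Basic plan
Paid: the Basic plan 12/14 = 85.7%, the annual plan 96/138 = 69.6% → the Basic plan
Referral: the Basic plan 43/57 = 75.4%, the annual plan 36/54 = 66.7% → the Basic plan
Affiliate: the Basic plan 19/47 = 40.4%, the annual plan 17/57 = 29.8% → the Basic plan
Overall: the Basic plan 125/251 = 49.8%, the annual plan 152/261 = 58.2% → the annual plan
The Basic plan wins each signup group but the annual plan wins overall — the comparison reverses. The Basic plan's customers skew toward organic, which has a lower base rate.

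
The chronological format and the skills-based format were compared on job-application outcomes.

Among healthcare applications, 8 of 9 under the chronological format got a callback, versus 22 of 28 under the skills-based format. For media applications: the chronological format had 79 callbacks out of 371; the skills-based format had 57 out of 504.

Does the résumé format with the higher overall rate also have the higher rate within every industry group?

Yes

Healthcare: the chronological format 8/9 = 88.9%, the skills-based format 22/28 = 78.6% → the chronological format
Media: the chronological format 79/371 = 21.3%, the skills-based format 57/504 = 11.3% → the chronological format
Overall: the chronological format 87/380 = 22.9%, the skills-based format 79/532 = 14.8% → the chronological format
The chronological format wins overall and in every industry group — no reversal.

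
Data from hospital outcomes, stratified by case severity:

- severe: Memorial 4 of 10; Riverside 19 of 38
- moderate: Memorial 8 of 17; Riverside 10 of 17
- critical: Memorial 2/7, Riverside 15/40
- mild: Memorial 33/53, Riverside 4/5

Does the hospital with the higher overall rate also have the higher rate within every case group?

Severe: Memorial 4/10 = 40.0%, Riverside 19/38 = 50.0% → Riverside
Moderate: Memorial 8/17 = 47.1%, Riverside 10/17 = 58.8% → Riverside
Critical: Memorial 2/7 = 28.6%, Riverside 15/40 = 37.5% → Riverside
Mild: Memorial 33/53 = 62.3%, Riverside 4/5 = 80.0% → Riverside
Overall: Memorial 47/87 = 54.0%, Riverside 48/100 = 48.0% → Memorial
Riverside wins each case group but Memorial wins overall — the comparison reverses. Riverside's patients skew toward critical, which has a lower base rate.

No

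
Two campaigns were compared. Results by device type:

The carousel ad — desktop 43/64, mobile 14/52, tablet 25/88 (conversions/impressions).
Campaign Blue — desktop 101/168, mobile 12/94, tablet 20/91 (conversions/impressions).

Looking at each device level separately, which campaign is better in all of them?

Desktop: the carousel ad 43/64 = 67.2%, Campaign Blue 101/168 = 60.1% → the carousel ad
Mobile: the carousel ad 14/52 = 26.9%, Campaign Blue 12/94 = 12.8% → the carousel ad
Tablet: the carousel ad 25/88 = 28.4%, Campaign Blue 20/91 = 22.0% → the carousel ad
The carousel ad has the higher rate in all 3 groups.

the carousel ad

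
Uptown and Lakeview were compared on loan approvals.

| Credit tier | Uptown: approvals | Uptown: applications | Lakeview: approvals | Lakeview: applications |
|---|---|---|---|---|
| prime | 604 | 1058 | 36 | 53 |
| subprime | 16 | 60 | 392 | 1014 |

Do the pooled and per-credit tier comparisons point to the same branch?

Prime: Uptown 604/1058 = 57.1%, Lakeview 36/53 = 67.9% → Lakeview
Subprime: Uptown 16/60 = 26.7%, Lakeview 392/1014 = 38.7% → Lakeview
Overall: Uptown 620/1118 = 55.5%, Lakeview 428/1067 = 40.1% → Uptown
Lakeview wins each credit group but Uptown wins overall — the comparison reverses. Lakeview's applications skew toward subprime, which has a lower base rate.

No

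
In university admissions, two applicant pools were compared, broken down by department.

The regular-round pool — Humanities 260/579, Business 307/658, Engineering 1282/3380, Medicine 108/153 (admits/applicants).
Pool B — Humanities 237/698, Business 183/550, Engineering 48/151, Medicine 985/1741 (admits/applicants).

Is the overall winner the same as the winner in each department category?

Humanities: the regular-round pool 260/579 = 44.9%, Pool B 237/698 = 34.0% → the regular-round pool
Business: the regular-round pool 307/658 = 46.7%, Pool B 183/550 = 33.3% → the regular-round pool
Engineering: the regular-round pool 1282/3380 = 37.9%, Pool B 48/151 = 31.8% → the regular-round pool
Medicine: the regular-round pool 108/153 = 70.6%, Pool B 985/1741 = 56.6% → the regular-round pool
Overall: the regular-round pool 1957/4770 = 41.0%, Pool B 1453/3140 = 46.3% → Pool B
The regular-round pool wins each department group but Pool B wins overall — the comparison reverses. The regular-round pool's applicants skew toward Engineering, which has a lower base rate.

No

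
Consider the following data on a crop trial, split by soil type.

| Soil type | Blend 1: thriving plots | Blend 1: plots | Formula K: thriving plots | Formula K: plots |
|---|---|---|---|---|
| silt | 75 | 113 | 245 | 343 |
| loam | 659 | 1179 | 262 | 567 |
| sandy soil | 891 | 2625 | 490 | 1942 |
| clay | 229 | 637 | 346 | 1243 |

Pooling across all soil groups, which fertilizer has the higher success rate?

Silt: Blend 1 75/113 = 66.4%, Formula K 245/343 = 71.4% → Formula K
Loam: Blend 1 659/1179 = 55.9%, Formula K 262/567 = 46.2% → Blend 1
Sandy soil: Blend 1 891/2625 = 33.9%, Formula K 490/1942 = 25.2% → Blend 1
Clay: Blend 1 229/637 = 35.9%, Formula K 346/1243 = 27.8% → Blend 1
Overall: Blend 1 1854/4554 = 40.7%, Formula K 1343/4095 = 32.8% → Blend 1
(Neither sweeps every soil group, but Blend 1 has the higher pooled rate.)

Blend 1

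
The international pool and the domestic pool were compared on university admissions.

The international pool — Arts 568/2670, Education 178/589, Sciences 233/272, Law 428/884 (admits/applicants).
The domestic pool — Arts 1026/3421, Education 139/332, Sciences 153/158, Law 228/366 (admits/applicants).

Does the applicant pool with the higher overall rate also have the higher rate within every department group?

Yes

Arts: the international pool 568/2670 = 21.3%, the domestic pool 1026/3421 = 30.0% → the domestic pool
Education: the international pool 178/589 = 30.2%, the domestic pool 139/332 = 41.9% → the domestic pool
Sciences: the international pool 233/272 = 85.7%, the domestic pool 153/158 = 96.8% → the domestic pool
Law: the international pool 428/884 = 48.4%, the domestic pool 228/366 = 62.3% → the domestic pool
Overall: the international pool 1407/4415 = 31.9%, the domestic pool 1546/4277 = 36.1% → the domestic pool
The domestic pool wins overall and in every department group — no reversal.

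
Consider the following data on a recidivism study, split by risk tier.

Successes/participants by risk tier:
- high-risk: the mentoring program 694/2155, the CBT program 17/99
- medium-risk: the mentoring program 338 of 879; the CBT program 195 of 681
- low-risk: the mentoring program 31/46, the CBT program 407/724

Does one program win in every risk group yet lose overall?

High-risk: the mentoring program 694/2155 = 32.2%, the CBT program 17/99 = 17.2% → the mentoring program
Medium-risk: the mentoring program 338/879 = 38.5%, the CBT program 195/681 = 28.6% → the mentoring program
Low-risk: the mentoring program 31/46 = 67.4%, the CBT program 407/724 = 56.2% → the mentoring program
Overall: the mentoring program 1063/3080 = 34.5%, the CBT program 619/1504 = 41.2% → the CBT program
The mentoring program wins each risk group but the CBT program wins overall — the comparison reverses. The mentoring program's participants skew toward high-risk, which has a lower base rate.

Yes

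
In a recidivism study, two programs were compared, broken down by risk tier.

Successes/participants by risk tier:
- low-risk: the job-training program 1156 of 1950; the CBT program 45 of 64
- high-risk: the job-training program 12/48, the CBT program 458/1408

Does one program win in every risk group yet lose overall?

Yes

Low-risk: the job-training program 1156/1950 = 59.3%, the CBT program 45/64 = 70.3% → the CBT program
High-risk: the job-training program 12/48 = 25.0%, the CBT program 458/1408 = 32.5% → the CBT program
Overall: the job-training program 1168/1998 = 58.5%, the CBT program 503/1472 = 34.2% → the job-training program
The CBT program wins each risk group but the job-training program wins overall — the comparison reverses. The CBT program's participants skew toward high-risk, which has a lower base rate.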